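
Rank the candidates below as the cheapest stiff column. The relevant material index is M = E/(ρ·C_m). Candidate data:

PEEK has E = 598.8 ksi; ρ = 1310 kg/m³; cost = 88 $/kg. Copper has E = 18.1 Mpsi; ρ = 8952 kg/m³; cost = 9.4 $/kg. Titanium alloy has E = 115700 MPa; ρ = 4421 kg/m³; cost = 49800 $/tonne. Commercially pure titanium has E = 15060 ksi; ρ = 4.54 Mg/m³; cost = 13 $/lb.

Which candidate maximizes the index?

copper

Putting every candidate on a common basis:
  PEEK: E = 4.129 GPa, ρ = 1310 kg/m³, cost = 88.00 $/kg
  copper: E = 124.8 GPa, ρ = 8952 kg/m³, cost = 9.400 $/kg
  titanium alloy: E = 115.7 GPa, ρ = 4421 kg/m³, cost = 49.80 $/kg
  commercially pure titanium: E = 103.8 GPa, ρ = 4540 kg/m³, cost = 28.66 $/kg
  copper: M = 1.48 MN·m per $
  commercially pure titanium: M = 0.798 MN·m per $
  titanium alloy: M = 0.526 MN·m per $
  PEEK: M = 0.0358 MN·m per $
Copper ranks first.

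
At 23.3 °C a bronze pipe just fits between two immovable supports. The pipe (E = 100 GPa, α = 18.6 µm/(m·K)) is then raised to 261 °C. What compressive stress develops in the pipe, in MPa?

ΔT = 237.7 K. Constrained thermal stress σ = E·α·ΔT = 100.0×10³ MPa × 18.6×10⁻⁶ × 237.7 = 442 MPa (compressive).

442 MPa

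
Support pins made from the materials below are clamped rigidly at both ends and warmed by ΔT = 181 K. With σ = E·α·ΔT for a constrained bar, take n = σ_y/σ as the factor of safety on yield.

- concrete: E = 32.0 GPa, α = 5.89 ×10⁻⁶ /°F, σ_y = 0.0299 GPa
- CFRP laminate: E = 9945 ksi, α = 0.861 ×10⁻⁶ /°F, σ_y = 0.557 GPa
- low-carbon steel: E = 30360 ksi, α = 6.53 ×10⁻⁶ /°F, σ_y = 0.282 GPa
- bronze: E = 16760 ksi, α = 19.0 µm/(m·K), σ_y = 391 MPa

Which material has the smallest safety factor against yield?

concrete

Converting E to GPa, α to ×10⁻⁶/K, σ_y to MPa, then σ and n for each:
  concrete: E = 32.00, α = 10.6, σ_y = 29.90 → σ = 61.4 MPa, n = 0.487
  CFRP laminate: E = 68.57, α = 1.55, σ_y = 557.0 → σ = 19.2 MPa, n = 29.0
  low-carbon steel: E = 209.3, α = 11.8, σ_y = 282.0 → σ = 445 MPa, n = 0.633
  bronze: E = 115.6, α = 19.0, σ_y = 391.0 → σ = 397 MPa, n = 0.984
The minimum is concrete at n = 0.487.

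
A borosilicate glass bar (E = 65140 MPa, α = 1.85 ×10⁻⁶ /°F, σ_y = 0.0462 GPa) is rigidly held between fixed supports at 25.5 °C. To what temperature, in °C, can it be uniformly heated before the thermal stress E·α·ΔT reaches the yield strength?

E = 65140 MPa = 65.14 GPa.
α = 1.85×10⁻⁶/°F × 9/5 = 3.33×10⁻⁶/K.
σ_y = 0.0462 GPa = 46.20 MPa.
E·α·ΔT = 46.20 MPa ⇒ ΔT = 46.20 / (65.14×10³ × 3.33×10⁻⁶) = 213.0 K.
T = 25.5 + 213.0 = 238.5 °C.

238 °C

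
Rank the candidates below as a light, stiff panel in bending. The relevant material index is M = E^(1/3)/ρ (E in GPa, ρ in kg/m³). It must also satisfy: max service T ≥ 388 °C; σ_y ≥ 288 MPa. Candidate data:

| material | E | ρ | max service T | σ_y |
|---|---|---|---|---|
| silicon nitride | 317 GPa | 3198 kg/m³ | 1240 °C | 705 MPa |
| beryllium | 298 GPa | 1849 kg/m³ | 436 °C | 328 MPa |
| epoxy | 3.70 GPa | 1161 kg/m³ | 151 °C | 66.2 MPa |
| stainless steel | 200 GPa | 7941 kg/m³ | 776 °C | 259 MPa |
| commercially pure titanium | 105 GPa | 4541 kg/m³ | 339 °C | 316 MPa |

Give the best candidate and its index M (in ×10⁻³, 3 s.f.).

Screen on constraints: max service T ≥ 388 °C; σ_y ≥ 288 MPa. Survivors: silicon nitride, beryllium.
Per-candidate index values:
  beryllium: M = 3.61×10⁻³
  silicon nitride: M = 2.13×10⁻³
Beryllium ranks first.

beryllium, M = 3.61×10⁻³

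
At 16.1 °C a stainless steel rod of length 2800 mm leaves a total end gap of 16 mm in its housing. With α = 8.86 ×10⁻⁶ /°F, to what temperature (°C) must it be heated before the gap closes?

374 °C

α = 8.86×10⁻⁶/°F × 9/5 = 15.9×10⁻⁶/K.
α·L₀·ΔT = 16.0 mm ⇒ ΔT = 16.0 / (15.9×10⁻⁶ × 2800.0) = 358.3 K.
T = 16.1 + 358.3 = 374.4 °C.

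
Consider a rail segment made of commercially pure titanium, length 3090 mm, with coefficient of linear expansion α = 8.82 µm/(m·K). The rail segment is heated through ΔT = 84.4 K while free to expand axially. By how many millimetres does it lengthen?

2.30 mm

ΔL = α·L₀·ΔT = 8.82×10⁻⁶ × 3090 mm × 84.40 K = 2.30 mm.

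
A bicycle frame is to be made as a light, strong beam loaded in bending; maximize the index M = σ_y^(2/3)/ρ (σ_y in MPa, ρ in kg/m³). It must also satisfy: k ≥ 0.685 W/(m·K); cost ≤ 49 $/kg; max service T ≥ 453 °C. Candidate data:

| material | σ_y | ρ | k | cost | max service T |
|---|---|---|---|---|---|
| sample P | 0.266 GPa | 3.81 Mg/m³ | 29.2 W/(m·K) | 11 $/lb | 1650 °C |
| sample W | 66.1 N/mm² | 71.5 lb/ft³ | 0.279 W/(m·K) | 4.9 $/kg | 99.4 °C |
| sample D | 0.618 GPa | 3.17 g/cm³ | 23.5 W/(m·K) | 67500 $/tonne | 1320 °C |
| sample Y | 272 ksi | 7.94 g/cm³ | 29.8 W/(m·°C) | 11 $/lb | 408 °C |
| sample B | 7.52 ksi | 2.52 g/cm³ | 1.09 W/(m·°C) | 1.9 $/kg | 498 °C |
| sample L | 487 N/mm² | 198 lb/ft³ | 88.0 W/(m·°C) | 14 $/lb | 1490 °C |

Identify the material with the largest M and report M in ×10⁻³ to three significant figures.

Screen on constraints: k ≥ 0.685 W/(m·K); cost ≤ 49 $/kg; max service T ≥ 453 °C. Survivors: sample P, sample B, sample L.
Normalizing units and computing the index:
  sample P: σ_y = 266.0 MPa, ρ = 3810 kg/m³
  sample B: σ_y = 51.85 MPa, ρ = 2520 kg/m³
  sample L: σ_y = 487.0 MPa, ρ = 3172 kg/m³
  sample L: M = 19.5×10⁻³
  sample P: M = 10.9×10⁻³
  sample B: M = 5.52×10⁻³
Sample L ranks first.

sample L, M = 19.5×10⁻³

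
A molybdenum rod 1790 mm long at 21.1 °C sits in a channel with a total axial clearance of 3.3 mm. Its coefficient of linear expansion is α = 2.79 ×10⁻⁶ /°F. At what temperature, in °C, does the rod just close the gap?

α = 2.79×10⁻⁶/°F × 9/5 = 5.02×10⁻⁶/K.
α·L₀·ΔT = 3.3 mm ⇒ ΔT = 3.3 / (5.02×10⁻⁶ × 1790.0) = 367.1 K.
T = 21.1 + 367.1 = 388.2 °C.

388 °C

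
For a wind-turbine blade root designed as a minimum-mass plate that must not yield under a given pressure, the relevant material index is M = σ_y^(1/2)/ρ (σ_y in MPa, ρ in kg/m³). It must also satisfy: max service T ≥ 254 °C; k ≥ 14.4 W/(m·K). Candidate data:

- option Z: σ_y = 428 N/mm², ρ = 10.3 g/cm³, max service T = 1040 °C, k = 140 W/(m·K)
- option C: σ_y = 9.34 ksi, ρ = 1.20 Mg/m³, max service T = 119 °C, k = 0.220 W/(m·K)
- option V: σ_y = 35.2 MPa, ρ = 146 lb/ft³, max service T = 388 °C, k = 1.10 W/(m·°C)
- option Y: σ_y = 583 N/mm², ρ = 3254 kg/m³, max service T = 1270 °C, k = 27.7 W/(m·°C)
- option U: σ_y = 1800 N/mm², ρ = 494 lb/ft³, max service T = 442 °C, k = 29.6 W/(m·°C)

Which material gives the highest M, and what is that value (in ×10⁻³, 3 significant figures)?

Screen on constraints: max service T ≥ 254 °C; k ≥ 14.4 W/(m·K). Survivors: option Z, option Y, option U.
In SI units:
  option Z: σ_y = 428.0 MPa, ρ = 10300 kg/m³
  option Y: σ_y = 583.0 MPa, ρ = 3254 kg/m³
  option U: σ_y = 1800 MPa, ρ = 7913 kg/m³
  option Y: M = 7.42×10⁻³
  option U: M = 5.36×10⁻³
  option Z: M = 2.01×10⁻³
The maximum is for option Y.

option Y, M = 7.42×10⁻³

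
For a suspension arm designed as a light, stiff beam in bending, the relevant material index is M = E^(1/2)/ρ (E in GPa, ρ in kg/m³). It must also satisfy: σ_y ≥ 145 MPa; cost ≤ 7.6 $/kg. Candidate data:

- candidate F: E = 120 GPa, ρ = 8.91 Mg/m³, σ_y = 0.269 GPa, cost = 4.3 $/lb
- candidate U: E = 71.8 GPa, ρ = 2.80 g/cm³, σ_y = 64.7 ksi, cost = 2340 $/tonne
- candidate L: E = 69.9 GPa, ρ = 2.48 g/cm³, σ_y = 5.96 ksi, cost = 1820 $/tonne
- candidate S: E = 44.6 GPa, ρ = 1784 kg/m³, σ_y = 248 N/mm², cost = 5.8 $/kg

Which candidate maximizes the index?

candidate S

Screen on constraints: σ_y ≥ 145 MPa; cost ≤ 7.6 $/kg. Survivors: candidate U, candidate S.
Normalizing units and computing the index:
  candidate U: E = 71.80 GPa, ρ = 2800 kg/m³
  candidate S: E = 44.60 GPa, ρ = 1784 kg/m³
  candidate S: M = 3.74×10⁻³
  candidate U: M = 3.03×10⁻³
The maximum is for candidate S.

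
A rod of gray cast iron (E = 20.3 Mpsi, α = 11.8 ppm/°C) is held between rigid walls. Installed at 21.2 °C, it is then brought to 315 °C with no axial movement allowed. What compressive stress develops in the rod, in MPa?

485 MPa

E = 20.3 Mpsi = 140.0 GPa.
ΔT = 293.8 K. Constrained thermal stress σ = E·α·ΔT = 140.0×10³ MPa × 11.8×10⁻⁶ × 293.8 = 485 MPa (compressive).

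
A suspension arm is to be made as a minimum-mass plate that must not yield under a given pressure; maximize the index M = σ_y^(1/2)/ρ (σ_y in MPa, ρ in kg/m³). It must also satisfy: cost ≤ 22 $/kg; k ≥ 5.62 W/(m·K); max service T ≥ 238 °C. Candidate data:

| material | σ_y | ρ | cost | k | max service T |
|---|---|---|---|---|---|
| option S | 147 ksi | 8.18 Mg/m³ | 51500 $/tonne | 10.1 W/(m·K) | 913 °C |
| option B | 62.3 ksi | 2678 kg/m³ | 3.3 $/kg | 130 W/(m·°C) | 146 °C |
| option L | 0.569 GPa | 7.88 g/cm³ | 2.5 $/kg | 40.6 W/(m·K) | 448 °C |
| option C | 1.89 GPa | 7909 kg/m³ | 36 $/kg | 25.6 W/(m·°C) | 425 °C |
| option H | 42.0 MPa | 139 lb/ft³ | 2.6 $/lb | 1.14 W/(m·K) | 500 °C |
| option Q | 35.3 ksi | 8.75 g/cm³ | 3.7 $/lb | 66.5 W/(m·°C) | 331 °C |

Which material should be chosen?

option L

Screen on constraints: cost ≤ 22 $/kg; k ≥ 5.62 W/(m·K); max service T ≥ 238 °C. Survivors: option L, option Q.
After converting to SI:
  option L: σ_y = 569.0 MPa, ρ = 7880 kg/m³
  option Q: σ_y = 243.4 MPa, ρ = 8750 kg/m³
  option L: M = 3.03×10⁻³
  option Q: M = 1.78×10⁻³
Option L ranks first.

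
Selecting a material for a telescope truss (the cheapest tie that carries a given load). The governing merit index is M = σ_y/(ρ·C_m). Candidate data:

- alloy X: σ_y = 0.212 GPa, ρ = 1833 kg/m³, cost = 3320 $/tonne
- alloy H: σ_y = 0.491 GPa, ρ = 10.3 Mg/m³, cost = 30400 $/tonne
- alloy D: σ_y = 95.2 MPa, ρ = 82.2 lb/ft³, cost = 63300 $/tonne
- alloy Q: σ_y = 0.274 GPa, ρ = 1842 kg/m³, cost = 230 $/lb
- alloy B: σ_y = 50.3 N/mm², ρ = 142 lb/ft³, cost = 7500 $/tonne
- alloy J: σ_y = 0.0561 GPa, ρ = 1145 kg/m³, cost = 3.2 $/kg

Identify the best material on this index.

Normalizing units and computing the index:
  alloy X: σ_y = 212.0 MPa, ρ = 1833 kg/m³, cost = 3.320 $/kg
  alloy H: σ_y = 491.0 MPa, ρ = 10300 kg/m³, cost = 30.40 $/kg
  alloy D: σ_y = 95.20 MPa, ρ = 1317 kg/m³, cost = 63.30 $/kg
  alloy Q: σ_y = 274.0 MPa, ρ = 1842 kg/m³, cost = 507.1 $/kg
  alloy B: σ_y = 50.30 MPa, ρ = 2275 kg/m³, cost = 7.500 $/kg
  alloy J: σ_y = 56.10 MPa, ρ = 1145 kg/m³, cost = 3.200 $/kg
  alloy X: M = 34.8 kN·m per $
  alloy J: M = 15.3 kN·m per $
  alloy B: M = 2.95 kN·m per $
  alloy H: M = 1.57 kN·m per $
  alloy D: M = 1.14 kN·m per $
  alloy Q: M = 0.293 kN·m per $
Alloy X has the largest M.

alloy X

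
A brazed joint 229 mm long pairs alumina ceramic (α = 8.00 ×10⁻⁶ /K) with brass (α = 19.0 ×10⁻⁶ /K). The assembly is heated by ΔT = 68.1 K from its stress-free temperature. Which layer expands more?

α(alumina ceramic) = 8.00×10⁻⁶/K vs α(brass) = 19.0×10⁻⁶/K.
Higher α expands more for the same ΔT: brass.

brass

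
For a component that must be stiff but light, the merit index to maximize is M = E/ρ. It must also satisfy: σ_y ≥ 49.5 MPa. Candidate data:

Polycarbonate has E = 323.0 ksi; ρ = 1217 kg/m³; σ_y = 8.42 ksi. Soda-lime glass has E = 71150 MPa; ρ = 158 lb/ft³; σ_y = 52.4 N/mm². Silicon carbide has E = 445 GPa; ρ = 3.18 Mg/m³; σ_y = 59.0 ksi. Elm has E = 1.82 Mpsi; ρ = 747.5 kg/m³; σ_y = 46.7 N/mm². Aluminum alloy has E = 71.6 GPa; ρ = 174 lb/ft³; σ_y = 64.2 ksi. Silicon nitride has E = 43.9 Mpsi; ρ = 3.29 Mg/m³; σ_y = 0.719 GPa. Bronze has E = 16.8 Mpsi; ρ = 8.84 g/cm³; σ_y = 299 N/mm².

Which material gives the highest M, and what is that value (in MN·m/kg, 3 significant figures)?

Screen on constraints: σ_y ≥ 49.5 MPa. Survivors: polycarbonate, soda-lime glass, silicon carbide, aluminum alloy, silicon nitride, bronze.
Convert each candidate to consistent units, then evaluate M:
  polycarbonate: E = 2.227 GPa, ρ = 1217 kg/m³
  soda-lime glass: E = 71.15 GPa, ρ = 2531 kg/m³
  silicon carbide: E = 445.0 GPa, ρ = 3180 kg/m³
  aluminum alloy: E = 71.60 GPa, ρ = 2787 kg/m³
  silicon nitride: E = 302.7 GPa, ρ = 3290 kg/m³
  bronze: E = 115.8 GPa, ρ = 8840 kg/m³
  silicon carbide: M = 140 MN·m/kg
  silicon nitride: M = 92.0 MN·m/kg
  soda-lime glass: M = 28.1 MN·m/kg
  aluminum alloy: M = 25.7 MN·m/kg
  bronze: M = 13.1 MN·m/kg
  polycarbonate: M = 1.83 MN·m/kg
Silicon carbide ranks first.

silicon carbide, M = 140 MN·m/kg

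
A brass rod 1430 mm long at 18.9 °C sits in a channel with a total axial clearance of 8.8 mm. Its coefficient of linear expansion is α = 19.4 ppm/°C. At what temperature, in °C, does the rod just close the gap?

336 °C

α·L₀·ΔT = 8.8 mm ⇒ ΔT = 8.8 / (19.4×10⁻⁶ × 1430.0) = 317.2 K.
T = 18.9 + 317.2 = 336.1 °C.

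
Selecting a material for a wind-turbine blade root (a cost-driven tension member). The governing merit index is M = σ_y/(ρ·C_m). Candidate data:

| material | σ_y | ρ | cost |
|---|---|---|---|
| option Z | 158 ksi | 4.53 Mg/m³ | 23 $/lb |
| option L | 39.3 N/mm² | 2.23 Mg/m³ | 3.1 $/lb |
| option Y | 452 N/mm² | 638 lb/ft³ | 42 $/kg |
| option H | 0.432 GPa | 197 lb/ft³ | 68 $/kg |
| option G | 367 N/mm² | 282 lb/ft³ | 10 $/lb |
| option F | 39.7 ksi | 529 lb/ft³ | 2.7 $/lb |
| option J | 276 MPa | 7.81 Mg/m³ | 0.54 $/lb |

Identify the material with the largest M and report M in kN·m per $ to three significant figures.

option J, M = 29.7 kN·m per $

Normalizing units and computing the index:
  option Z: σ_y = 1089 MPa, ρ = 4530 kg/m³, cost = 50.71 $/kg
  option L: σ_y = 39.30 MPa, ρ = 2230 kg/m³, cost = 6.834 $/kg
  option Y: σ_y = 452.0 MPa, ρ = 10220 kg/m³, cost = 42.00 $/kg
  option H: σ_y = 432.0 MPa, ρ = 3156 kg/m³, cost = 68.00 $/kg
  option G: σ_y = 367.0 MPa, ρ = 4517 kg/m³, cost = 22.05 $/kg
  option F: σ_y = 273.7 MPa, ρ = 8474 kg/m³, cost = 5.952 $/kg
  option J: σ_y = 276.0 MPa, ρ = 7810 kg/m³, cost = 1.190 $/kg
  option J: M = 29.7 kN·m per $
  option F: M = 5.43 kN·m per $
  option Z: M = 4.74 kN·m per $
  option G: M = 3.69 kN·m per $
  option L: M = 2.58 kN·m per $
  option H: M = 2.01 kN·m per $
  option Y: M = 1.05 kN·m per $
Option J ranks first.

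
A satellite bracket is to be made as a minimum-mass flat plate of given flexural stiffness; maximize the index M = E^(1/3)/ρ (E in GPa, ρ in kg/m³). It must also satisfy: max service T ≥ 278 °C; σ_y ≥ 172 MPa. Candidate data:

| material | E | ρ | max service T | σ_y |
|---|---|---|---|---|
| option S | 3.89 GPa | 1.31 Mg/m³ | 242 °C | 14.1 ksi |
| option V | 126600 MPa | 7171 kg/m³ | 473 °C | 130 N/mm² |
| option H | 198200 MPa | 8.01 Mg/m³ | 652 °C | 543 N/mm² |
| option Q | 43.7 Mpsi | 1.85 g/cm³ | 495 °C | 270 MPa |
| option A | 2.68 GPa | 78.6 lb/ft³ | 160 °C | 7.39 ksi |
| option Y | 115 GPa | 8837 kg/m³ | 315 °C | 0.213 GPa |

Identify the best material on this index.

option Q

Screen on constraints: max service T ≥ 278 °C; σ_y ≥ 172 MPa. Survivors: option H, option Q, option Y.
Normalizing units and computing the index:
  option H: E = 198.2 GPa, ρ = 8010 kg/m³
  option Q: E = 301.3 GPa, ρ = 1850 kg/m³
  option Y: E = 115.0 GPa, ρ = 8837 kg/m³
  option Q: M = 3.62×10⁻³
  option H: M = 0.728×10⁻³
  option Y: M = 0.550×10⁻³
Option Q has the largest M.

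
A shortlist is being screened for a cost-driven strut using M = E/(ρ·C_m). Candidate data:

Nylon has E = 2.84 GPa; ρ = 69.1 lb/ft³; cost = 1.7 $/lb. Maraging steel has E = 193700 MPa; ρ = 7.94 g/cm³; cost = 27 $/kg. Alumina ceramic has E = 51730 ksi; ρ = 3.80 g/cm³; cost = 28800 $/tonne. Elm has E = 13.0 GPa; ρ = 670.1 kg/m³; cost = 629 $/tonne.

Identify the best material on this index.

elm

After converting to SI:
  nylon: E = 2.840 GPa, ρ = 1107 kg/m³, cost = 3.748 $/kg
  maraging steel: E = 193.7 GPa, ρ = 7940 kg/m³, cost = 27.00 $/kg
  alumina ceramic: E = 356.7 GPa, ρ = 3800 kg/m³, cost = 28.80 $/kg
  elm: E = 13.00 GPa, ρ = 670.1 kg/m³, cost = 0.6290 $/kg
  elm: M = 30.8 MN·m per $
  alumina ceramic: M = 3.26 MN·m per $
  maraging steel: M = 0.904 MN·m per $
  nylon: M = 0.685 MN·m per $
Highest index: elm.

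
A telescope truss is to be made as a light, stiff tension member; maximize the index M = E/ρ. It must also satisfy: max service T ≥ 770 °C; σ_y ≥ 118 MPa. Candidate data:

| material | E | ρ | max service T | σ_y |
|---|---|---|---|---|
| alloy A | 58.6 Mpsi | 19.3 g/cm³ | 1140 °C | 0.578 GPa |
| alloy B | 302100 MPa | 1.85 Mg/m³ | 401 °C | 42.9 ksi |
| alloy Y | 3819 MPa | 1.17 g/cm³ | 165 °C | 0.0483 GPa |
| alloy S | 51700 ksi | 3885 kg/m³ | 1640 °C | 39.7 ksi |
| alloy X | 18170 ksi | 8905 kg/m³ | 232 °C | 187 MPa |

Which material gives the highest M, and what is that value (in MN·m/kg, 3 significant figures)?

Screen on constraints: max service T ≥ 770 °C; σ_y ≥ 118 MPa. Survivors: alloy A, alloy S.
After converting to SI:
  alloy A: E = 404.0 GPa, ρ = 19300 kg/m³
  alloy S: E = 356.5 GPa, ρ = 3885 kg/m³
  alloy S: M = 91.8 MN·m/kg
  alloy A: M = 20.9 MN·m/kg
The maximum is for alloy S.

alloy S, M = 91.8 MN·m/kg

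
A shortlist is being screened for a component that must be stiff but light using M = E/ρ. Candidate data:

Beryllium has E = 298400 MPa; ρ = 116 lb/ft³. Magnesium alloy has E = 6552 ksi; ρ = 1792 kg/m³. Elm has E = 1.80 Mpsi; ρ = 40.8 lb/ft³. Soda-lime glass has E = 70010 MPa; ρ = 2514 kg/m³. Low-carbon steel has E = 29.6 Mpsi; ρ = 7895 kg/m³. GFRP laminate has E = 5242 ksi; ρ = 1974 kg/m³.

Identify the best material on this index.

beryllium

Normalizing units and computing the index:
  beryllium: E = 298.4 GPa, ρ = 1858 kg/m³
  magnesium alloy: E = 45.17 GPa, ρ = 1792 kg/m³
  elm: E = 12.41 GPa, ρ = 653.6 kg/m³
  soda-lime glass: E = 70.01 GPa, ρ = 2514 kg/m³
  low-carbon steel: E = 204.1 GPa, ρ = 7895 kg/m³
  GFRP laminate: E = 36.14 GPa, ρ = 1974 kg/m³
  beryllium: M = 161 MN·m/kg
  soda-lime glass: M = 27.8 MN·m/kg
  low-carbon steel: M = 25.8 MN·m/kg
  magnesium alloy: M = 25.2 MN·m/kg
  elm: M = 19.0 MN·m/kg
  GFRP laminate: M = 18.3 MN·m/kg
Highest index: beryllium.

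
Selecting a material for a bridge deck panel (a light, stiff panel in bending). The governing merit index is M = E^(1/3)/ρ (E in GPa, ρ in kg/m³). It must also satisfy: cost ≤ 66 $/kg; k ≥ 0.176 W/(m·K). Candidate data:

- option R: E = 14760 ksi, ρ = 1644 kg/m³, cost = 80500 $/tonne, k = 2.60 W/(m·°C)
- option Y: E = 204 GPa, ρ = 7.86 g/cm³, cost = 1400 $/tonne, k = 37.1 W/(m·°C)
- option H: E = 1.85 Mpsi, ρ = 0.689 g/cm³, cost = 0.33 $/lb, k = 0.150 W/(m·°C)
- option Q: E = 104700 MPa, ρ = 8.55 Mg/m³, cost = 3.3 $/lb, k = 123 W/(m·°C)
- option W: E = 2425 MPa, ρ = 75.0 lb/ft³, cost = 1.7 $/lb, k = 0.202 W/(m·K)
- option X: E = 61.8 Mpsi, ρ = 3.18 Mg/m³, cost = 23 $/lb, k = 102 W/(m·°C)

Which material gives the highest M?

Screen on constraints: cost ≤ 66 $/kg; k ≥ 0.176 W/(m·K). Survivors: option Y, option Q, option W, option X.
In SI units:
  option Y: E = 204.0 GPa, ρ = 7860 kg/m³
  option Q: E = 104.7 GPa, ρ = 8550 kg/m³
  option W: E = 2.425 GPa, ρ = 1201 kg/m³
  option X: E = 426.1 GPa, ρ = 3180 kg/m³
  option X: M = 2.37×10⁻³
  option W: M = 1.12×10⁻³
  option Y: M = 0.749×10⁻³
  option Q: M = 0.551×10⁻³
Option X ranks first.

option X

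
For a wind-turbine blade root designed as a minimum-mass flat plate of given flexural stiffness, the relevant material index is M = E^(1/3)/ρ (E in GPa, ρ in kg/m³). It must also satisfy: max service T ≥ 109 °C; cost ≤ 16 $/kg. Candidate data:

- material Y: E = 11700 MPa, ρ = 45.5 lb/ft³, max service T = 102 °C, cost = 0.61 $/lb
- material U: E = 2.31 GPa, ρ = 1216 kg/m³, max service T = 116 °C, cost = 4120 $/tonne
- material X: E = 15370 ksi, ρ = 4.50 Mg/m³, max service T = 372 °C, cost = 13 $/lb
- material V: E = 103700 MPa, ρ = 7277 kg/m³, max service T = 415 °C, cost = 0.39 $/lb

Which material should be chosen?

Screen on constraints: max service T ≥ 109 °C; cost ≤ 16 $/kg. Survivors: material U, material V.
Convert each candidate to consistent units, then evaluate M:
  material U: E = 2.310 GPa, ρ = 1216 kg/m³
  material V: E = 103.7 GPa, ρ = 7277 kg/m³
  material U: M = 1.09×10⁻³
  material V: M = 0.646×10⁻³
Material U ranks first.

material U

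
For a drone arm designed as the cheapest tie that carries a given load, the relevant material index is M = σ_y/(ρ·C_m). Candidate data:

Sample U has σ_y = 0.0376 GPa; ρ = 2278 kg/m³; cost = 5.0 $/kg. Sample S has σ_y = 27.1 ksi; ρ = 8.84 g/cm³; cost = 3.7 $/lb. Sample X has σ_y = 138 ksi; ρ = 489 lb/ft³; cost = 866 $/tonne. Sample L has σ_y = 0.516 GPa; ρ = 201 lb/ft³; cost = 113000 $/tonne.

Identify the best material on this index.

sample X

Putting every candidate on a common basis:
  sample U: σ_y = 37.60 MPa, ρ = 2278 kg/m³, cost = 5.000 $/kg
  sample S: σ_y = 186.8 MPa, ρ = 8840 kg/m³, cost = 8.157 $/kg
  sample X: σ_y = 951.5 MPa, ρ = 7833 kg/m³, cost = 0.8660 $/kg
  sample L: σ_y = 516.0 MPa, ρ = 3220 kg/m³, cost = 113.0 $/kg
  sample X: M = 140 kN·m per $
  sample U: M = 3.30 kN·m per $
  sample S: M = 2.59 kN·m per $
  sample L: M = 1.42 kN·m per $
Highest index: sample X.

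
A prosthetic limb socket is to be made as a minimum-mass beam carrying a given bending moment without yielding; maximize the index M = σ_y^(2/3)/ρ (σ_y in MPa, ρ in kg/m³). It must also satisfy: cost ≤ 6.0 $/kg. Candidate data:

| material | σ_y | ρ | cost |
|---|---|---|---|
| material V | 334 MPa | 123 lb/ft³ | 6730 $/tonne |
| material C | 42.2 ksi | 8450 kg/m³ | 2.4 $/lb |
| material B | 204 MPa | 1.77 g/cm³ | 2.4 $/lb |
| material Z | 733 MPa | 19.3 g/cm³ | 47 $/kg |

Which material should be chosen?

Screen on constraints: cost ≤ 6.0 $/kg. Survivors: material C, material B.
Convert each candidate to consistent units, then evaluate M:
  material C: σ_y = 291.0 MPa, ρ = 8450 kg/m³
  material B: σ_y = 204.0 MPa, ρ = 1770 kg/m³
  material B: M = 19.6×10⁻³
  material C: M = 5.20×10⁻³
The maximum is for material B.

material B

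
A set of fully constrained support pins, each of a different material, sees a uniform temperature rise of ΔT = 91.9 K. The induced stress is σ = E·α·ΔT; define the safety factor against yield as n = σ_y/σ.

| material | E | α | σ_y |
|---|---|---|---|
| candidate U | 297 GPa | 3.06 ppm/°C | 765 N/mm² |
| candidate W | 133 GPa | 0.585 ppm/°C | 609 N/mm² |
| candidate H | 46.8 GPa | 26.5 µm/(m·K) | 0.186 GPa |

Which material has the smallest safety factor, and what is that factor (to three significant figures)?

Converting E to GPa, α to ×10⁻⁶/K, σ_y to MPa, then σ and n for each:
  candidate U: E = 297.0, α = 3.06, σ_y = 765.0 → σ = 83.5 MPa, n = 9.16
  candidate W: E = 133.0, α = 0.585, σ_y = 609.0 → σ = 7.15 MPa, n = 85.2
  candidate H: E = 46.80, α = 26.5, σ_y = 186.0 → σ = 114 MPa, n = 1.63
The minimum is candidate H at n = 1.63.

candidate H, n = 1.63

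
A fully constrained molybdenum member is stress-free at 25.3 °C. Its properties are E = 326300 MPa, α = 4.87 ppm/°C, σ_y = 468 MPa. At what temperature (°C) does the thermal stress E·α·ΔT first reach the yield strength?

E = 326300 MPa = 326.3 GPa.
E·α·ΔT = 468.0 MPa ⇒ ΔT = 468.0 / (326.3×10³ × 4.87×10⁻⁶) = 294.5 K.
T = 25.3 + 294.5 = 319.8 °C.

320 °C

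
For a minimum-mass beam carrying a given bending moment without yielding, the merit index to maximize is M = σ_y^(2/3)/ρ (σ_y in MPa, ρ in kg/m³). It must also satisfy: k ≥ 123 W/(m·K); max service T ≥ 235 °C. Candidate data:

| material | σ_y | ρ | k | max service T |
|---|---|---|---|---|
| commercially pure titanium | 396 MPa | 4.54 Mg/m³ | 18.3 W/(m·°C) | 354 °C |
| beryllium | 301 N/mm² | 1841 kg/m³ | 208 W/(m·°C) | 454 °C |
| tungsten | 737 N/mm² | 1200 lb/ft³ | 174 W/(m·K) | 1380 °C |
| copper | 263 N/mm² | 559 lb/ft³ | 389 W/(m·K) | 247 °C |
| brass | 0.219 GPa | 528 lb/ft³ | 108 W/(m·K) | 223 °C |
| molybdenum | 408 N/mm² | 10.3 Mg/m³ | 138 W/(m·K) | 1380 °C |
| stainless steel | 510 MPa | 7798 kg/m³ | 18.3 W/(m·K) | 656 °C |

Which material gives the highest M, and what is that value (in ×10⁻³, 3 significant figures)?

beryllium, M = 24.4×10⁻³

Screen on constraints: k ≥ 123 W/(m·K); max service T ≥ 235 °C. Survivors: beryllium, tungsten, copper, molybdenum.
Normalizing units and computing the index:
  beryllium: σ_y = 301.0 MPa, ρ = 1841 kg/m³
  tungsten: σ_y = 737.0 MPa, ρ = 19220 kg/m³
  copper: σ_y = 263.0 MPa, ρ = 8954 kg/m³
  molybdenum: σ_y = 408.0 MPa, ρ = 10300 kg/m³
  beryllium: M = 24.4×10⁻³
  molybdenum: M = 5.34×10⁻³
  copper: M = 4.58×10⁻³
  tungsten: M = 4.24×10⁻³
Beryllium ranks first.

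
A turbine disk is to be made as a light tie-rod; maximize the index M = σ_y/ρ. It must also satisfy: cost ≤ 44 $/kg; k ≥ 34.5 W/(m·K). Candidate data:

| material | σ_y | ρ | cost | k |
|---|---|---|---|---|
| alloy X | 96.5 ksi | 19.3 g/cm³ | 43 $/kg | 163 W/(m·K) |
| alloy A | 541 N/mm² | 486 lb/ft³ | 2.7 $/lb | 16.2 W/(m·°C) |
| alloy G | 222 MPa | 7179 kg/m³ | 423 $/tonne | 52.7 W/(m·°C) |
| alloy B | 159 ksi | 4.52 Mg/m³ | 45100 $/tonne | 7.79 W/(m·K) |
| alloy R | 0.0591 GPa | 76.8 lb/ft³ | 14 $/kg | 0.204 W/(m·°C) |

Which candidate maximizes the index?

alloy X

Screen on constraints: cost ≤ 44 $/kg; k ≥ 34.5 W/(m·K). Survivors: alloy X, alloy G.
Putting every candidate on a common basis:
  alloy X: σ_y = 665.3 MPa, ρ = 19300 kg/m³
  alloy G: σ_y = 222.0 MPa, ρ = 7179 kg/m³
  alloy X: M = 34.5 kN·m/kg
  alloy G: M = 30.9 kN·m/kg
Alloy X has the largest M.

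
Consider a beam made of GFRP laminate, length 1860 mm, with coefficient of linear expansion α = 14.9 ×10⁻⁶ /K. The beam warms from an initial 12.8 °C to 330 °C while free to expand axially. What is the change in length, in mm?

ΔT = 330 − 12.8 = 317.2 K.
ΔL = α·L₀·ΔT = 14.9×10⁻⁶ × 1860 mm × 317.2 K = 8.79 mm.

8.79 mm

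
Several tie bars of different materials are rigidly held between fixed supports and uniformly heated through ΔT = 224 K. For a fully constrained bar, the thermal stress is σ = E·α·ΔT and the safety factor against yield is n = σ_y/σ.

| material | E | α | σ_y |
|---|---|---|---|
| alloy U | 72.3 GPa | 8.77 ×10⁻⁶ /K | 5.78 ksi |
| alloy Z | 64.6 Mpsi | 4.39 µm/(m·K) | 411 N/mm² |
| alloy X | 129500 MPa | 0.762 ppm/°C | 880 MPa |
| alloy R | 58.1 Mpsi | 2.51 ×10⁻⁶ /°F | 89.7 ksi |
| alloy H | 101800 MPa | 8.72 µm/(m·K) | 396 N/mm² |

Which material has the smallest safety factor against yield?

Converting E to GPa, α to ×10⁻⁶/K, σ_y to MPa, then σ and n for each:
  alloy U: E = 72.30, α = 8.77, σ_y = 39.85 → σ = 142 MPa, n = 0.281
  alloy Z: E = 445.4, α = 4.39, σ_y = 411.0 → σ = 438 MPa, n = 0.938
  alloy X: E = 129.5, α = 0.762, σ_y = 880.0 → σ = 22.1 MPa, n = 39.8
  alloy R: E = 400.6, α = 4.52, σ_y = 618.5 → σ = 405 MPa, n = 1.53
  alloy H: E = 101.8, α = 8.72, σ_y = 396.0 → σ = 199 MPa, n = 1.99
Smallest n: alloy U with n = 0.281.

alloy U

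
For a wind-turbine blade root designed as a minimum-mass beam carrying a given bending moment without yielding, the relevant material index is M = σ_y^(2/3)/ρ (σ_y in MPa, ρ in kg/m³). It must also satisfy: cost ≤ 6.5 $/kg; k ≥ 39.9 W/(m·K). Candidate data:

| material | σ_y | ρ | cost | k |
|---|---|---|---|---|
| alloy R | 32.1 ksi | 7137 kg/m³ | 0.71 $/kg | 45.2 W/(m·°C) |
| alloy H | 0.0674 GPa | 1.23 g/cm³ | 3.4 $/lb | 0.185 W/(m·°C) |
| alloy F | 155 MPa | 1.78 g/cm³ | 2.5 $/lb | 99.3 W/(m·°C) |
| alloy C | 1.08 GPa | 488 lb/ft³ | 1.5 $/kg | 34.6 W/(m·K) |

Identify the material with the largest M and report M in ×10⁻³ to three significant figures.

alloy F, M = 16.2×10⁻³

Screen on constraints: cost ≤ 6.5 $/kg; k ≥ 39.9 W/(m·K). Survivors: alloy R, alloy F.
Convert each candidate to consistent units, then evaluate M:
  alloy R: σ_y = 221.3 MPa, ρ = 7137 kg/m³
  alloy F: σ_y = 155.0 MPa, ρ = 1780 kg/m³
  alloy F: M = 16.2×10⁻³
  alloy R: M = 5.13×10⁻³
Alloy F has the largest M.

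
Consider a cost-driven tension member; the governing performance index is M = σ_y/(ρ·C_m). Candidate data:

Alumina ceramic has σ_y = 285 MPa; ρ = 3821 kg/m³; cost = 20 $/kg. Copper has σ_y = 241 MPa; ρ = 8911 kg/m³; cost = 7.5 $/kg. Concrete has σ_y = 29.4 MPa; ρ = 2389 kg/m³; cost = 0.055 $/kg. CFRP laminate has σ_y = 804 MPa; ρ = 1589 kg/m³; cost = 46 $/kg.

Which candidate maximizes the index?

concrete

Per-candidate index values:
  concrete: M = 224 kN·m per $
  CFRP laminate: M = 11.0 kN·m per $
  alumina ceramic: M = 3.73 kN·m per $
  copper: M = 3.61 kN·m per $
Concrete ranks first.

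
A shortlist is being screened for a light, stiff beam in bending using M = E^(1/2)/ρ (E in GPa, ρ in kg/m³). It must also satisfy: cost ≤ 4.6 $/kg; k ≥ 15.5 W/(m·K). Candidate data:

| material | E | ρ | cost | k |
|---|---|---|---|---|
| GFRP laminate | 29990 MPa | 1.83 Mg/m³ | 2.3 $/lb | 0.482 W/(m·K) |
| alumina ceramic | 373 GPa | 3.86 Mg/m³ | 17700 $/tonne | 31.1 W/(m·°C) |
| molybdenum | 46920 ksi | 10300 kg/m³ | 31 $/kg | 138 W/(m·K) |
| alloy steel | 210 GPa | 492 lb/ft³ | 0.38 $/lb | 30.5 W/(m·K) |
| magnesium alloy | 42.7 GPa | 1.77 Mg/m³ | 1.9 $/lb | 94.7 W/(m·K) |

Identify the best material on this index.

Screen on constraints: cost ≤ 4.6 $/kg; k ≥ 15.5 W/(m·K). Survivors: alloy steel, magnesium alloy.
Convert each candidate to consistent units, then evaluate M:
  alloy steel: E = 210.0 GPa, ρ = 7881 kg/m³
  magnesium alloy: E = 42.70 GPa, ρ = 1770 kg/m³
  magnesium alloy: M = 3.69×10⁻³
  alloy steel: M = 1.84×10⁻³
Highest index: magnesium alloy.

magnesium alloy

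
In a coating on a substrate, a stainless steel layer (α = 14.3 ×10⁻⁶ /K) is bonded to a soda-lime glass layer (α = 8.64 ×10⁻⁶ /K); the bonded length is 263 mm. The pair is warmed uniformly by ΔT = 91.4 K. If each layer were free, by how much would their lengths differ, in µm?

Δα = |14.3 − 8.64|×10⁻⁶/K = 5.66×10⁻⁶/K.
ΔL_mismatch = Δα·L·ΔT = 5.66×10⁻⁶ × 263.0 mm × 91.4 K = 136 µm.

136 µm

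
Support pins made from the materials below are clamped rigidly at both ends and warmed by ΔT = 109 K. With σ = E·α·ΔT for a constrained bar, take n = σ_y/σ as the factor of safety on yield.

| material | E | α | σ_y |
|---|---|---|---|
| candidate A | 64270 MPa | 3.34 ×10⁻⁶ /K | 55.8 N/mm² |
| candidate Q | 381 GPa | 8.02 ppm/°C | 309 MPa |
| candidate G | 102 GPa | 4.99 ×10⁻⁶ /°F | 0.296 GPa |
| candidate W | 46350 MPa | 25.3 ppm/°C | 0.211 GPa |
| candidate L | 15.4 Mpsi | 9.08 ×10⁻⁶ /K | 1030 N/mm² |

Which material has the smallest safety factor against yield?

Per material, after unit conversion:
  candidate A: E = 64.27, α = 3.34, σ_y = 55.80 → σ = 23.4 MPa, n = 2.38
  candidate Q: E = 381.0, α = 8.02, σ_y = 309.0 → σ = 333 MPa, n = 0.928
  candidate G: E = 102.0, α = 8.98, σ_y = 296.0 → σ = 99.9 MPa, n = 2.96
  candidate W: E = 46.35, α = 25.3, σ_y = 211.0 → σ = 128 MPa, n = 1.65
  candidate L: E = 106.2, α = 9.08, σ_y = 1030 → σ = 105 MPa, n = 9.80
Smallest n: candidate Q with n = 0.928.

candidate Q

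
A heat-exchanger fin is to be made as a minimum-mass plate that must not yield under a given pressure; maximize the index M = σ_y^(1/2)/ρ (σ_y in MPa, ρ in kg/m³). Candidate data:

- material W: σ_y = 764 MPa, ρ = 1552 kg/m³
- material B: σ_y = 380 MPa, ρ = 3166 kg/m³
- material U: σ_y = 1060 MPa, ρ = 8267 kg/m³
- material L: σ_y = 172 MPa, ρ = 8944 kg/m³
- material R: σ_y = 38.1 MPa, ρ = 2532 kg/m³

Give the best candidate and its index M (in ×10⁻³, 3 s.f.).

material W, M = 17.8×10⁻³

Computing M directly (units already consistent):
  material W: M = 17.8×10⁻³
  material B: M = 6.16×10⁻³
  material U: M = 3.94×10⁻³
  material R: M = 2.44×10⁻³
  material L: M = 1.47×10⁻³
Material W ranks first.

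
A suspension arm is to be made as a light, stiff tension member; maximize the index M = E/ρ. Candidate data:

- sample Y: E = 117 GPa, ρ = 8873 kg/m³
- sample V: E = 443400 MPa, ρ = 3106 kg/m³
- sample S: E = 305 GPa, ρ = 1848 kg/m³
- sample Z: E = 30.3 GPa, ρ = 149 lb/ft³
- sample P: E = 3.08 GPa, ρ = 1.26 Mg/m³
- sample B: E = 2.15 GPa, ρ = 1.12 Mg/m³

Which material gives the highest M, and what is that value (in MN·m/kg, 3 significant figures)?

Putting every candidate on a common basis:
  sample Y: E = 117.0 GPa, ρ = 8873 kg/m³
  sample V: E = 443.4 GPa, ρ = 3106 kg/m³
  sample S: E = 305.0 GPa, ρ = 1848 kg/m³
  sample Z: E = 30.30 GPa, ρ = 2387 kg/m³
  sample P: E = 3.080 GPa, ρ = 1260 kg/m³
  sample B: E = 2.150 GPa, ρ = 1120 kg/m³
  sample S: M = 165 MN·m/kg
  sample V: M = 143 MN·m/kg
  sample Y: M = 13.2 MN·m/kg
  sample Z: M = 12.7 MN·m/kg
  sample P: M = 2.44 MN·m/kg
  sample B: M = 1.92 MN·m/kg
Sample S has the largest M.

sample S, M = 165 MN·m/kg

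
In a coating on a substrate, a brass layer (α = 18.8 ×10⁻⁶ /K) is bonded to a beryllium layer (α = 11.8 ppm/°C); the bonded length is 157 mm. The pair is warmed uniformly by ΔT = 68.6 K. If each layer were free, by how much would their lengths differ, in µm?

Δα = |18.8 − 11.8|×10⁻⁶/K = 7.00×10⁻⁶/K.
ΔL_mismatch = Δα·L·ΔT = 7.00×10⁻⁶ × 157.0 mm × 68.6 K = 75.4 µm.

75.4 µm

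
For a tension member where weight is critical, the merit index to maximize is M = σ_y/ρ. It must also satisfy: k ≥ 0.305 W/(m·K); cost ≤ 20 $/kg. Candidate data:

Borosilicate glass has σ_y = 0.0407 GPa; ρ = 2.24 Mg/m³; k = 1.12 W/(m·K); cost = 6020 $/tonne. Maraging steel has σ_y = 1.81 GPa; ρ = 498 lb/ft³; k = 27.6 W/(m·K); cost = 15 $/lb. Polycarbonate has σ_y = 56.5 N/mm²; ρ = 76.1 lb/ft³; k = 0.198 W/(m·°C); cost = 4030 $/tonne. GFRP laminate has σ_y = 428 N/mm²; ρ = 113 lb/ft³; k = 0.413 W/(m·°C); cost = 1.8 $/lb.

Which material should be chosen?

Screen on constraints: k ≥ 0.305 W/(m·K); cost ≤ 20 $/kg. Survivors: borosilicate glass, GFRP laminate.
Normalizing units and computing the index:
  borosilicate glass: σ_y = 40.70 MPa, ρ = 2240 kg/m³
  GFRP laminate: σ_y = 428.0 MPa, ρ = 1810 kg/m³
  GFRP laminate: M = 236 kN·m/kg
  borosilicate glass: M = 18.2 kN·m/kg
GFRP laminate has the largest M.

GFRP laminate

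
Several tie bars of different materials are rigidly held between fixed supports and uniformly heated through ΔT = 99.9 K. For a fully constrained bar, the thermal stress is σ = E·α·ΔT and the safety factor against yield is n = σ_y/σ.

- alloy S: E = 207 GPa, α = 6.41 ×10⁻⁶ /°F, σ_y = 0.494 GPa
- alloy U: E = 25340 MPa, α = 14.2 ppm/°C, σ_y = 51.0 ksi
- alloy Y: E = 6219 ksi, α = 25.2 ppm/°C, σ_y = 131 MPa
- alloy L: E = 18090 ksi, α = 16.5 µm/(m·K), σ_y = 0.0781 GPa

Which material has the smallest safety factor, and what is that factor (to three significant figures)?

alloy L, n = 0.380

Converting E to GPa, α to ×10⁻⁶/K, σ_y to MPa, then σ and n for each:
  alloy S: E = 207.0, α = 11.5, σ_y = 494.0 → σ = 239 MPa, n = 2.07
  alloy U: E = 25.34, α = 14.2, σ_y = 351.6 → σ = 35.9 MPa, n = 9.78
  alloy Y: E = 42.88, α = 25.2, σ_y = 131.0 → σ = 108 MPa, n = 1.21
  alloy L: E = 124.7, α = 16.5, σ_y = 78.10 → σ = 206 MPa, n = 0.380
The minimum is alloy L at n = 0.380.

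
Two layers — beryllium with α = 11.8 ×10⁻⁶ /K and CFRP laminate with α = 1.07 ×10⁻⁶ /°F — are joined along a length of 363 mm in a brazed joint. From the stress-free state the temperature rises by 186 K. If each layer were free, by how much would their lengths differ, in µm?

CFRP laminate: α = 1.07×10⁻⁶/°F × 9/5 = 1.93×10⁻⁶/K.
Δα = |11.8 − 1.93|×10⁻⁶/K = 9.87×10⁻⁶/K.
ΔL_mismatch = Δα·L·ΔT = 9.87×10⁻⁶ × 363.0 mm × 186.0 K = 667 µm.

667 µm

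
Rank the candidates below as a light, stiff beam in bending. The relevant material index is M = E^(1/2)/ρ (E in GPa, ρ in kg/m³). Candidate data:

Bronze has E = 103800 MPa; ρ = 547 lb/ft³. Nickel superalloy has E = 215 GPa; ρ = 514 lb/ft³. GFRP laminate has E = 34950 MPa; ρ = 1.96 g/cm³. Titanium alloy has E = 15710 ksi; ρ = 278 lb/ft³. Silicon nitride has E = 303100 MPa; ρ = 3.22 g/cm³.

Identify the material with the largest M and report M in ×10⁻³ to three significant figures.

Convert each candidate to consistent units, then evaluate M:
  bronze: E = 103.8 GPa, ρ = 8762 kg/m³
  nickel superalloy: E = 215.0 GPa, ρ = 8233 kg/m³
  GFRP laminate: E = 34.95 GPa, ρ = 1960 kg/m³
  titanium alloy: E = 108.3 GPa, ρ = 4453 kg/m³
  silicon nitride: E = 303.1 GPa, ρ = 3220 kg/m³
  silicon nitride: M = 5.41×10⁻³
  GFRP laminate: M = 3.02×10⁻³
  titanium alloy: M = 2.34×10⁻³
  nickel superalloy: M = 1.78×10⁻³
  bronze: M = 1.16×10⁻³
Highest index: silicon nitride.

silicon nitride, M = 5.41×10⁻³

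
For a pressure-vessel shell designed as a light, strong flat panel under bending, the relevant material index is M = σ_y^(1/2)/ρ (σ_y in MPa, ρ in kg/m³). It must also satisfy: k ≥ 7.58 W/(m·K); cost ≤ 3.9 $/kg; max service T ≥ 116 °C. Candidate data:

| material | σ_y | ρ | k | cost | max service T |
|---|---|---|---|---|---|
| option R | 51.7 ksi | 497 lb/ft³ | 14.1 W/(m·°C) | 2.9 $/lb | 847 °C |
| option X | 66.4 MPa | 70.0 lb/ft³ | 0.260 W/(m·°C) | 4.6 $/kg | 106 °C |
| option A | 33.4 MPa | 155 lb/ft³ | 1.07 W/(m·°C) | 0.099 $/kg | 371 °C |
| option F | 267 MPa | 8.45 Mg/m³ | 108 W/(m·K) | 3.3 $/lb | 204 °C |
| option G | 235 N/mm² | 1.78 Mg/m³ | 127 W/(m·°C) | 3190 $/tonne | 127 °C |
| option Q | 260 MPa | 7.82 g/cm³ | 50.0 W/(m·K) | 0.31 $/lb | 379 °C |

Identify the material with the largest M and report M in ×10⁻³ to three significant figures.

Screen on constraints: k ≥ 7.58 W/(m·K); cost ≤ 3.9 $/kg; max service T ≥ 116 °C. Survivors: option G, option Q.
In SI units:
  option G: σ_y = 235.0 MPa, ρ = 1780 kg/m³
  option Q: σ_y = 260.0 MPa, ρ = 7820 kg/m³
  option G: M = 8.61×10⁻³
  option Q: M = 2.06×10⁻³
Option G has the largest M.

option G, M = 8.61×10⁻³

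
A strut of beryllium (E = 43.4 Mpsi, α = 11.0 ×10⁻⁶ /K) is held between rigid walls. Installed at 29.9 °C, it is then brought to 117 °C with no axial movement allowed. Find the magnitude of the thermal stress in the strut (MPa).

E = 43.4 Mpsi = 299.2 GPa.
ΔT = 87.10 K. Constrained thermal stress σ = E·α·ΔT = 299.2×10³ MPa × 11.0×10⁻⁶ × 87.10 = 287 MPa (compressive).

287 MPa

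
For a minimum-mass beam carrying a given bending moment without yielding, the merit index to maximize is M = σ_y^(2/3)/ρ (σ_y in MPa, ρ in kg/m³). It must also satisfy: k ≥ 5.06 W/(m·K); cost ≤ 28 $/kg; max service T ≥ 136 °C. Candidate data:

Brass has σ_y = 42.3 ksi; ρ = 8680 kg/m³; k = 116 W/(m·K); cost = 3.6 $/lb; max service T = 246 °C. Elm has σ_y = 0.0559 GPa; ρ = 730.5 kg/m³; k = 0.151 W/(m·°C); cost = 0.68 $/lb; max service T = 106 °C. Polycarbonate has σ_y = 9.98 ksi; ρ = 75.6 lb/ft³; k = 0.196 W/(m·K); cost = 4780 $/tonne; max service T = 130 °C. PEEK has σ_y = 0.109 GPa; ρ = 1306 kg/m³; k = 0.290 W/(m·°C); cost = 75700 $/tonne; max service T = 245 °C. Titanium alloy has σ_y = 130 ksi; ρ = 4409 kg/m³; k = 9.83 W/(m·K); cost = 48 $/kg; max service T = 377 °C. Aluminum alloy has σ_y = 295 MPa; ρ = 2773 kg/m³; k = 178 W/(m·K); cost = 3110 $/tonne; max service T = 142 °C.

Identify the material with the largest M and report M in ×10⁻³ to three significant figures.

Screen on constraints: k ≥ 5.06 W/(m·K); cost ≤ 28 $/kg; max service T ≥ 136 °C. Survivors: brass, aluminum alloy.
Putting every candidate on a common basis:
  brass: σ_y = 291.6 MPa, ρ = 8680 kg/m³
  aluminum alloy: σ_y = 295.0 MPa, ρ = 2773 kg/m³
  aluminum alloy: M = 16.0×10⁻³
  brass: M = 5.07×10⁻³
Aluminum alloy ranks first.

aluminum alloy, M = 16.0×10⁻³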